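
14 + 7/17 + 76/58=7751/493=15.72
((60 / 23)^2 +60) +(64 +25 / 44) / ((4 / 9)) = 19745841 / 93104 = 212.08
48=48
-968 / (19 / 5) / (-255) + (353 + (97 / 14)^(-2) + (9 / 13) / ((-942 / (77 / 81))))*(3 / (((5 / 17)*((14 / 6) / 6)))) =6031137894524737 / 651295825635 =9260.21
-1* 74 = -74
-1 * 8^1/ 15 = -8/ 15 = -0.53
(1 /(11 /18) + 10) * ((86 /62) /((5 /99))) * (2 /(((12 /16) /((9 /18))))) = 66048 /155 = 426.12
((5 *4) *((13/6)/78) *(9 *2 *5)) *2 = 100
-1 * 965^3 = -898632125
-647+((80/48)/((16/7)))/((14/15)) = -646.22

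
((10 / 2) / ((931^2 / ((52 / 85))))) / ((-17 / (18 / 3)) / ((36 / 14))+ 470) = 5616 / 746191944617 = 0.00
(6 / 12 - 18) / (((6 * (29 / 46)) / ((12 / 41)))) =-1610 / 1189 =-1.35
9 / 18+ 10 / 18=19 / 18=1.06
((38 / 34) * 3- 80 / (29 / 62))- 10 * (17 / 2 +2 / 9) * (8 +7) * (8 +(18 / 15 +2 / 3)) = -58020743 / 4437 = -13076.57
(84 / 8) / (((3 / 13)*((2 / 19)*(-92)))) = -1729 / 368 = -4.70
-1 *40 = -40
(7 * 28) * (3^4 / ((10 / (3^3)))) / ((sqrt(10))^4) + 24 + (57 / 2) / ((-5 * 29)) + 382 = 3024901 / 3625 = 834.46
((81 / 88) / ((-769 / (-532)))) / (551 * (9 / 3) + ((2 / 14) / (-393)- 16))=29636523 / 76188284348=0.00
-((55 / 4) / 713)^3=-166375 / 23197894208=-0.00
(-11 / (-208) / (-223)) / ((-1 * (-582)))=-11 / 26995488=-0.00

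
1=1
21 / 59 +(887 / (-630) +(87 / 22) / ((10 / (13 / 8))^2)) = -495919189 / 523353600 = -0.95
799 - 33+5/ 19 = 14559/ 19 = 766.26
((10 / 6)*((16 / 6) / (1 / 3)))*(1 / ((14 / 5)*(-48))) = -25 / 252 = -0.10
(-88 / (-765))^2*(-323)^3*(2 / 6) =-902973632 / 6075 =-148637.63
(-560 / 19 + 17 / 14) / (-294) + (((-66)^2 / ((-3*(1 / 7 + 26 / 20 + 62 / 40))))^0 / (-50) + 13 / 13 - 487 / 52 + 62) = 682564087 / 12708150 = 53.71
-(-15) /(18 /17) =85 /6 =14.17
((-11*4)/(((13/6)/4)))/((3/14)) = -4928/13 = -379.08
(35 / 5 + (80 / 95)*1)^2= 22201 / 361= 61.50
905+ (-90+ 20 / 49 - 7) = 39612 / 49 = 808.41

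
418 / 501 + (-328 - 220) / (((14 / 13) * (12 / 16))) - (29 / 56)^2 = -677.91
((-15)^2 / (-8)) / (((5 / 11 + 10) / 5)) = -13.45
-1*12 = -12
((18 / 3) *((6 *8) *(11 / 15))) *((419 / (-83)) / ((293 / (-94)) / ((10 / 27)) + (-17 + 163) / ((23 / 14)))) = -1913214336 / 144370781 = -13.25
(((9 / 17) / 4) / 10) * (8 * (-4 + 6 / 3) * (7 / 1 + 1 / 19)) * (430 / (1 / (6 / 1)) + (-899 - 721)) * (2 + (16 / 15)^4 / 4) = -2017658368 / 605625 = -3331.53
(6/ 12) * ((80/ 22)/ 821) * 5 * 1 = 100/ 9031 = 0.01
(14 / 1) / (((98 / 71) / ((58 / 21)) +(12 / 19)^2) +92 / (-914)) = 17.54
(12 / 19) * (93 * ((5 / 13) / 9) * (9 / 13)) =5580 / 3211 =1.74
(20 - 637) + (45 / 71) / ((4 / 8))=-615.73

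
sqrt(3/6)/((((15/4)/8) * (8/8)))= 16 * sqrt(2)/15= 1.51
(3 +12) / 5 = 3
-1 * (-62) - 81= -19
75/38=1.97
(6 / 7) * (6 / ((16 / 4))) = 9 / 7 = 1.29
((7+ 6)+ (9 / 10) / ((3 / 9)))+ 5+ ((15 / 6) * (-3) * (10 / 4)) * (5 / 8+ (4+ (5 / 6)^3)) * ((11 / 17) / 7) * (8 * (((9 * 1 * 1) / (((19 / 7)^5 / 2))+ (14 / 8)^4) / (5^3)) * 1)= 7378437443297 / 484919228160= 15.22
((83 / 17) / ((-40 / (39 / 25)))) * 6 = -9711 / 8500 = -1.14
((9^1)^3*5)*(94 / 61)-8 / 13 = 4453702 / 793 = 5616.27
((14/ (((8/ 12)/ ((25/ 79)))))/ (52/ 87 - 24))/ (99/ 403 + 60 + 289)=-18407025/ 22638149624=-0.00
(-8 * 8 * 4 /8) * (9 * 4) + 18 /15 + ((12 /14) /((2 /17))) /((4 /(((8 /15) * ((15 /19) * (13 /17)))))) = -764892 /665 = -1150.21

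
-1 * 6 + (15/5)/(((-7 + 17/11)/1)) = -131/20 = -6.55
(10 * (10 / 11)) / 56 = 25 / 154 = 0.16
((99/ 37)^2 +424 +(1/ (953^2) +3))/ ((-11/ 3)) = -1619420206335/ 13676719331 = -118.41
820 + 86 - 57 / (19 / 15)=861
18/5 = 3.60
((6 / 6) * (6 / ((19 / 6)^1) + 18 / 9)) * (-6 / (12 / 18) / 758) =-333 / 7201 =-0.05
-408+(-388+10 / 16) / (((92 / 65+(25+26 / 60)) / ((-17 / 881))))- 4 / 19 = -285999689309 / 701096276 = -407.93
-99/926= -0.11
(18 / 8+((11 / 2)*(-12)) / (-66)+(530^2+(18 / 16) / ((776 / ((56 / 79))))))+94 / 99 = 1704834559775 / 6069096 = 280904.20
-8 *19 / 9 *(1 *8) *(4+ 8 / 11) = -63232 / 99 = -638.71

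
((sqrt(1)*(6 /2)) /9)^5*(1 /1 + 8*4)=11 /81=0.14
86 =86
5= 5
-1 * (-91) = 91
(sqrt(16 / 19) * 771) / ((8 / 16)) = 6168 * sqrt(19) / 19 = 1415.04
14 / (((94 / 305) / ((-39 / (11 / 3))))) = -249795 / 517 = -483.16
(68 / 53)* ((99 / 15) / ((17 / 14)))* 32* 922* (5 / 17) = 60514.31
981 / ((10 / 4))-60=1662 / 5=332.40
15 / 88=0.17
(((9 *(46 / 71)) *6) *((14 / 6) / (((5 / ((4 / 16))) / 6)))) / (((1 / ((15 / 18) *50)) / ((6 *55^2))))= 1314967500 / 71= 18520669.01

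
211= 211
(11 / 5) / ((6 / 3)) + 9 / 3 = 41 / 10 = 4.10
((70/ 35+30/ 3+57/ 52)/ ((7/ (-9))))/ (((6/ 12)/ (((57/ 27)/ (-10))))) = 12939/ 1820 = 7.11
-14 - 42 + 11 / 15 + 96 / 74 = -29953 / 555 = -53.97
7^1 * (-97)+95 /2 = -1263 /2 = -631.50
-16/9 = -1.78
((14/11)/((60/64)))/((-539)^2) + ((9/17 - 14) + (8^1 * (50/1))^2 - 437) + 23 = 18576782020879/116415915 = 159572.53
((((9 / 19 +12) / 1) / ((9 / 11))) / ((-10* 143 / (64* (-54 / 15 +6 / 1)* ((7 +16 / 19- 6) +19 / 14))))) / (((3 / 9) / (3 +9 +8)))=-51631872 / 164255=-314.34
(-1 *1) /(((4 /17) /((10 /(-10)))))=17 /4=4.25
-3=-3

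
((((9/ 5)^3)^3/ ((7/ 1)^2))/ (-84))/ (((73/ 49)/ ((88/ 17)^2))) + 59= 58.13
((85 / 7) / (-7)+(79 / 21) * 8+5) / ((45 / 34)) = 166736 / 6615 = 25.21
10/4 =5/2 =2.50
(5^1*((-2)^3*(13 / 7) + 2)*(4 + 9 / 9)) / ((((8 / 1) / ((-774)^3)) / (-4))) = -521645427000 / 7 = -74520775285.71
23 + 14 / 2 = 30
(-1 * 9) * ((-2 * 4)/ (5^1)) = 72/ 5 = 14.40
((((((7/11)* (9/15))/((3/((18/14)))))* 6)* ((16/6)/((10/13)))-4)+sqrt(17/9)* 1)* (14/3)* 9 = -6888/275+14* sqrt(17) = 32.68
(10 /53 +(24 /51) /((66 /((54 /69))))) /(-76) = -22141 /8662214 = -0.00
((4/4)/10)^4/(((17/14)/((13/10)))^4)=68574961/522006250000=0.00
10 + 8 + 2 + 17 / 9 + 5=242 / 9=26.89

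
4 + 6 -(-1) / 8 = 81 / 8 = 10.12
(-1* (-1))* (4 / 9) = 4 / 9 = 0.44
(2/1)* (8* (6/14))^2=1152/49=23.51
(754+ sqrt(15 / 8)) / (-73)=-10.35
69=69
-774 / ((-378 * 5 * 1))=43 / 105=0.41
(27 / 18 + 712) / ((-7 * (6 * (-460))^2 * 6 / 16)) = -1427 / 39992400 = -0.00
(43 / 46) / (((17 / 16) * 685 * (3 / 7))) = 2408 / 803505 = 0.00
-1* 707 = -707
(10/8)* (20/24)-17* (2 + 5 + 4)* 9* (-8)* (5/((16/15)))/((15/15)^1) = 1514725/24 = 63113.54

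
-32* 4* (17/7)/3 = -2176/21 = -103.62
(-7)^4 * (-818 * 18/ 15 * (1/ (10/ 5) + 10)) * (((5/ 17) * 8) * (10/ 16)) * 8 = -291136785.88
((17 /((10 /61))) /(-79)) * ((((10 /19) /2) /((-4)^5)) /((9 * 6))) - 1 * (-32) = 5311955981 /165998592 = 32.00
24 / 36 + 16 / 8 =8 / 3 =2.67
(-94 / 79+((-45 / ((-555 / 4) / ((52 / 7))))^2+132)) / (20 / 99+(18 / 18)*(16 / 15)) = 107.68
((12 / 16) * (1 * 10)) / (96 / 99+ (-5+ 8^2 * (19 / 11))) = 99 / 1406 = 0.07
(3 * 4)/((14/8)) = 48/7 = 6.86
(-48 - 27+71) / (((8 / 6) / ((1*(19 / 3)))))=-19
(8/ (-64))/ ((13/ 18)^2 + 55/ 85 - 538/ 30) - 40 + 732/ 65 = -1724459939/ 60020870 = -28.73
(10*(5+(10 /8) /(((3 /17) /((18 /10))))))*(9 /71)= 45 /2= 22.50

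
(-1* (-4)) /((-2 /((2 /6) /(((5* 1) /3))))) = -2 /5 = -0.40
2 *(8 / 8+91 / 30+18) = 661 / 15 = 44.07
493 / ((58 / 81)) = 1377 / 2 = 688.50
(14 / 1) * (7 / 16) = 6.12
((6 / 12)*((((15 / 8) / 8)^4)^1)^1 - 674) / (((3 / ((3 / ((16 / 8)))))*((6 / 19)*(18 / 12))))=-429697094317 / 603979776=-711.44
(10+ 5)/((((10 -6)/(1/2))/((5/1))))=75/8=9.38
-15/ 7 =-2.14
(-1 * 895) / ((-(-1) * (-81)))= 895 / 81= 11.05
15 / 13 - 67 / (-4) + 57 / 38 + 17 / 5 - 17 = 1509 / 260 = 5.80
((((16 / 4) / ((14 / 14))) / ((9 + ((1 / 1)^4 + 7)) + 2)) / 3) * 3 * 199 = 796 / 19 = 41.89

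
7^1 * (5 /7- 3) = -16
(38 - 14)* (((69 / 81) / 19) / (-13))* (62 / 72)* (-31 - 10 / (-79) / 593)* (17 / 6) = 17602685887 / 2811803787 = 6.26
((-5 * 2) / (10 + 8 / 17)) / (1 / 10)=-850 / 89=-9.55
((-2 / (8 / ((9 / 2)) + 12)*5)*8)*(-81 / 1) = 14580 / 31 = 470.32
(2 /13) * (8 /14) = 8 /91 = 0.09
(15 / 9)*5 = 25 / 3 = 8.33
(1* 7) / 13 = 7 / 13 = 0.54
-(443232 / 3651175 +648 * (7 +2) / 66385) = -763992 / 3651175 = -0.21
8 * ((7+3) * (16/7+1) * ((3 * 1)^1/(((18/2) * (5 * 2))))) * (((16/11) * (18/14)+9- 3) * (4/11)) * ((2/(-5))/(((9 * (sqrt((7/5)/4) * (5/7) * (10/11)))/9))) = -297344 * sqrt(35)/67375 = -26.11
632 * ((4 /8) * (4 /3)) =1264 /3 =421.33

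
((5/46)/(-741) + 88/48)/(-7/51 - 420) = -531131/121726787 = -0.00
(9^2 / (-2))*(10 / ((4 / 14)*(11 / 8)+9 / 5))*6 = -340200 / 307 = -1108.14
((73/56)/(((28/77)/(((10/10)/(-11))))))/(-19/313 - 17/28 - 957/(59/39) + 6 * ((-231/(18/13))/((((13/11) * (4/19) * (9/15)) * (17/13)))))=68752641/1215366721232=0.00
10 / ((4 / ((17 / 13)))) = 85 / 26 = 3.27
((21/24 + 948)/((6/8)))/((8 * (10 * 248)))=7591/119040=0.06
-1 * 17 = -17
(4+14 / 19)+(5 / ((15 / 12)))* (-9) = -594 / 19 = -31.26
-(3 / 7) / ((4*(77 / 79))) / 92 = -237 / 198352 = -0.00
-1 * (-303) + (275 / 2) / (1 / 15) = 4731 / 2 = 2365.50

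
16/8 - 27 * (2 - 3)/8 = 43/8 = 5.38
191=191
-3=-3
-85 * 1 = -85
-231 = -231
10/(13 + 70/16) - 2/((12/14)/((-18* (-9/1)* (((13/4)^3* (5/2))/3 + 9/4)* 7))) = -726326731/8896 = -81646.44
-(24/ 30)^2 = -16/ 25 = -0.64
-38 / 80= -19 / 40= -0.48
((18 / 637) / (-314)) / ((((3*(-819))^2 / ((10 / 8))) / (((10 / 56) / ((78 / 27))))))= -25 / 21704798056032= -0.00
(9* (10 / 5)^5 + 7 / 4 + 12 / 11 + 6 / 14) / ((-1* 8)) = -89711 / 2464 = -36.41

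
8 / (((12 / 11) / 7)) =154 / 3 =51.33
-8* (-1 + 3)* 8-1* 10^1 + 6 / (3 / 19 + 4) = -10788 / 79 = -136.56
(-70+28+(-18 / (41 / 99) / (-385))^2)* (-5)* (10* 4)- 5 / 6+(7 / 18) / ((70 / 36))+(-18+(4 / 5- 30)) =8349.62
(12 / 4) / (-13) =-0.23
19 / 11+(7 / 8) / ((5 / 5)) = 229 / 88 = 2.60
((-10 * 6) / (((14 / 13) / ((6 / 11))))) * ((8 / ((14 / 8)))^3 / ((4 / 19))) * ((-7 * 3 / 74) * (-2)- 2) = 19753.71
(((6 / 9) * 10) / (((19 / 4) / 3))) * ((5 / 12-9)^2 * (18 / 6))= 53045 / 57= 930.61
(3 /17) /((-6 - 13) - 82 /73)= -219 /24973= -0.01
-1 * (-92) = 92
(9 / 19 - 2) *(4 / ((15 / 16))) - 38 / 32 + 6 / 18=-7.37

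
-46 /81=-0.57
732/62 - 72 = -1866/31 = -60.19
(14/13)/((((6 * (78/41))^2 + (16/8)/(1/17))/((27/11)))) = 45387/2820961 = 0.02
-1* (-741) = 741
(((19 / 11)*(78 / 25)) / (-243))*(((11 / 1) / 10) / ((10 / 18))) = -247 / 5625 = -0.04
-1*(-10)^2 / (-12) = 8.33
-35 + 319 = 284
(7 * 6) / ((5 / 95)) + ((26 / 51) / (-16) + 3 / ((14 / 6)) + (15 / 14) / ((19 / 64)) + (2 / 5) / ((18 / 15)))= 2075459 / 2584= 803.20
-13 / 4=-3.25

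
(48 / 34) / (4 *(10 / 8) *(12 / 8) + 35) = 48 / 1445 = 0.03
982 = 982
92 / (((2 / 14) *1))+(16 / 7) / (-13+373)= 644.01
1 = 1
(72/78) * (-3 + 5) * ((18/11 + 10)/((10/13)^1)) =1536/55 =27.93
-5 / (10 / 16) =-8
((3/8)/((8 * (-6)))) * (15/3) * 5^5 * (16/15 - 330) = 7709375/192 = 40152.99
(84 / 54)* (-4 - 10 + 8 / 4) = -56 / 3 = -18.67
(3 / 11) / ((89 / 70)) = 210 / 979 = 0.21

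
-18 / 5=-3.60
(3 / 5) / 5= 0.12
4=4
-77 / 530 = -0.15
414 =414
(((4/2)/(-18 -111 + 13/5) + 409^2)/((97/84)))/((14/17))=2695900341/15326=175903.72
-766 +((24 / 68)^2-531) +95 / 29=-10841658 / 8381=-1293.60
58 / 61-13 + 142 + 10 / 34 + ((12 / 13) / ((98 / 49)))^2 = 22863148 / 175253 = 130.46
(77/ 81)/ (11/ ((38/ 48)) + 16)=1463/ 46008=0.03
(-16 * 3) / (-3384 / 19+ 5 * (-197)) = 912 / 22099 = 0.04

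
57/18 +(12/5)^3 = 12743/750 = 16.99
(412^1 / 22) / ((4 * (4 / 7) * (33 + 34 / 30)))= 10815 / 45056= 0.24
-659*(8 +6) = -9226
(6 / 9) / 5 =2 / 15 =0.13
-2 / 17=-0.12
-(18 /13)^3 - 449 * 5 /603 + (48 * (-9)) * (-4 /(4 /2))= 1136170463 /1324791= 857.62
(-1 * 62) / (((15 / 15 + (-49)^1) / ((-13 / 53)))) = -403 / 1272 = -0.32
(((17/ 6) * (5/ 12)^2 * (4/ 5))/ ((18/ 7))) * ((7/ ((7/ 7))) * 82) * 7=1195355/ 1944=614.89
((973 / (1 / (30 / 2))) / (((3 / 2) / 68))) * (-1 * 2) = -1323280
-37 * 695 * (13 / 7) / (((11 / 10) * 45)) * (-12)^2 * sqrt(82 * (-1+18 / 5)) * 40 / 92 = -21394880 * sqrt(5330) / 1771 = -881972.20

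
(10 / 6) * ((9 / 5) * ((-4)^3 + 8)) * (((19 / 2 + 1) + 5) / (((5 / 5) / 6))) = -15624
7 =7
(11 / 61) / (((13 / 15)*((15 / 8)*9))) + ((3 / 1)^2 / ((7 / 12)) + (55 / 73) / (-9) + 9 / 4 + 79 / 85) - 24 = -2258173471 / 413327460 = -5.46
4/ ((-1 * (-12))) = 1/ 3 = 0.33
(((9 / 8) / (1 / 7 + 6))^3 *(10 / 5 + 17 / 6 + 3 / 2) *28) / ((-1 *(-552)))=3695139 / 1872548864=0.00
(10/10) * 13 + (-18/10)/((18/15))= 23/2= 11.50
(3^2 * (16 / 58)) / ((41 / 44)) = 3168 / 1189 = 2.66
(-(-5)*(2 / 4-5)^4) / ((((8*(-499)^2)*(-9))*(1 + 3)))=-3645 / 127488512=-0.00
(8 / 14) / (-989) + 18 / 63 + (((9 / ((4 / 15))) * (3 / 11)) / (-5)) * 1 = -67701 / 43516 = -1.56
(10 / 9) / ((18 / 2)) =10 / 81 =0.12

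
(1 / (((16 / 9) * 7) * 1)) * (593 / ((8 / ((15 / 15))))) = 5337 / 896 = 5.96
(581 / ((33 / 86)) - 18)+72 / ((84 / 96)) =364612 / 231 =1578.41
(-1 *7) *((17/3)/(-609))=17/261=0.07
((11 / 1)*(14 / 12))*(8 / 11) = 28 / 3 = 9.33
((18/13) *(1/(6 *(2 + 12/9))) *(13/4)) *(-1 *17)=-153/40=-3.82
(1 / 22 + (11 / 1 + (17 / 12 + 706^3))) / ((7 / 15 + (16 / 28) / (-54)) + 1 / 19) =278004742401645 / 401896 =691733041.39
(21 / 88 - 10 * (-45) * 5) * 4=198021 / 22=9000.95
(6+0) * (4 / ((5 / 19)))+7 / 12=5507 / 60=91.78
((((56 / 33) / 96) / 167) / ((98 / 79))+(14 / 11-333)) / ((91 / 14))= -307128953 / 6018012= -51.03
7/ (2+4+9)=0.47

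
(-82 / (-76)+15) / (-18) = -611 / 684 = -0.89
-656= -656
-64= -64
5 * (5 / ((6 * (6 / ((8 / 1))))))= 50 / 9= 5.56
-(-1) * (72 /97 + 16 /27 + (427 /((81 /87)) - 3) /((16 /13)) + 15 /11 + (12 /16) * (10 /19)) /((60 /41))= 7446670879 /29193120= 255.08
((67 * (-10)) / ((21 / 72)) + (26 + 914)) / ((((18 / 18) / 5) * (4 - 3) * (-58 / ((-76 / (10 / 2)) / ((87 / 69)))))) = -8303000 / 5887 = -1410.40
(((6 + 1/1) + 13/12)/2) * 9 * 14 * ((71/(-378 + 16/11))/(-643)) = 1590897/10653224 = 0.15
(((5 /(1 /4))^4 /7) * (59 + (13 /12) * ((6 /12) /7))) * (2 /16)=24812500 /147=168792.52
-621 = -621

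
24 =24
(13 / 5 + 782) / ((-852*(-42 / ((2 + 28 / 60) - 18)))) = -914059 / 2683800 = -0.34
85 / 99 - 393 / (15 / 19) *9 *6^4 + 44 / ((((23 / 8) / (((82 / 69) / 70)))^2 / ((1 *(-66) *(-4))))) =-197053855287252371 / 33937717275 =-5806337.94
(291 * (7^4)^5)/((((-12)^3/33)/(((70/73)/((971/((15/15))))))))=-2979842184884320177345/6804768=-437905037303890.47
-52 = -52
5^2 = 25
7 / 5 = 1.40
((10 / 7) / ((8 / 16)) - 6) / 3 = -22 / 21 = -1.05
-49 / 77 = -0.64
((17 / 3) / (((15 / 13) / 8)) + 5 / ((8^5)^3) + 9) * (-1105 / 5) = -16896696561336107581 / 1583296743997440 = -10671.84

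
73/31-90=-2717/31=-87.65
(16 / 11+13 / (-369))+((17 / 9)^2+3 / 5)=1020533 / 182655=5.59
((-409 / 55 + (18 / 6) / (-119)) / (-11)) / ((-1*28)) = -12209 / 503965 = -0.02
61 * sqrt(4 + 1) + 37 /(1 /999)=61 * sqrt(5) + 36963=37099.40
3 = 3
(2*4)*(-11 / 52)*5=-110 / 13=-8.46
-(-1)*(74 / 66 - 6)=-161 / 33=-4.88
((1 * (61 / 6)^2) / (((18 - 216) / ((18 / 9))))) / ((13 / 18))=-3721 / 2574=-1.45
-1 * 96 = -96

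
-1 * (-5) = 5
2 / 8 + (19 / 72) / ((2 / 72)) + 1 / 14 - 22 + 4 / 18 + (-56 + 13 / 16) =-67681 / 1008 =-67.14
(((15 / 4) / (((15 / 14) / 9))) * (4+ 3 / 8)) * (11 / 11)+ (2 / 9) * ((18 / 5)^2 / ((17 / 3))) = 138.32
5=5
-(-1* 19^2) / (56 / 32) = 1444 / 7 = 206.29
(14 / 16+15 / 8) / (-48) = -11 / 192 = -0.06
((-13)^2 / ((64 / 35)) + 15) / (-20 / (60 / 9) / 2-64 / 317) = -2179375 / 34528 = -63.12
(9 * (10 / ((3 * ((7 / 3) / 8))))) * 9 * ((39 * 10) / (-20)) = -126360 / 7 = -18051.43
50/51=0.98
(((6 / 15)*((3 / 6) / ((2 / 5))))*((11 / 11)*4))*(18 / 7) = 36 / 7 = 5.14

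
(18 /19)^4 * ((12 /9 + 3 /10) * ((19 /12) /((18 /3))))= 11907 /34295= 0.35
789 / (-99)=-263 / 33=-7.97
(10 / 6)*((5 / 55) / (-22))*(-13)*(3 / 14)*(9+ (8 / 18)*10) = 65 / 252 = 0.26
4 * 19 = 76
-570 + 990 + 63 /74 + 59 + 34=38025 /74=513.85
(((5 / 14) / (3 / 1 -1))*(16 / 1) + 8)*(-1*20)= -1520 / 7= -217.14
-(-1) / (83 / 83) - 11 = -10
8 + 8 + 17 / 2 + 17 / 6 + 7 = 103 / 3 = 34.33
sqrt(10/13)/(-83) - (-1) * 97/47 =97/47 - sqrt(130)/1079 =2.05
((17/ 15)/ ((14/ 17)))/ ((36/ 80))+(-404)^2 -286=30794348/ 189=162933.06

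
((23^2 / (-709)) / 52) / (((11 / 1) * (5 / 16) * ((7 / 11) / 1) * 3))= -2116 / 967785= -0.00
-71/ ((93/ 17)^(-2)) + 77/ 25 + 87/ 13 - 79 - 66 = -212276936/ 93925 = -2260.07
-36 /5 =-7.20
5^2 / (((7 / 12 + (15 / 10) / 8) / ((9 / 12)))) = 900 / 37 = 24.32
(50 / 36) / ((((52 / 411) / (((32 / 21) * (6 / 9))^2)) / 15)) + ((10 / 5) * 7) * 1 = 9490358 / 51597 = 183.93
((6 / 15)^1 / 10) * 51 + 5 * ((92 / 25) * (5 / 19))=3269 / 475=6.88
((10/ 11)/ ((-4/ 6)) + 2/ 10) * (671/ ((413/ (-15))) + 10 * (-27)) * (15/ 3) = 7780800/ 4543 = 1712.70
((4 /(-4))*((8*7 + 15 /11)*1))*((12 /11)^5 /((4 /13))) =-510292224 /1771561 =-288.05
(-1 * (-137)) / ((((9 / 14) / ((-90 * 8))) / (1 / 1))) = -153440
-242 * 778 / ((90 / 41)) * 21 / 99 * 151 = -370878046 / 135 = -2747244.79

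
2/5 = 0.40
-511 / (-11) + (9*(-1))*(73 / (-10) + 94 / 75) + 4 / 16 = 111237 / 1100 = 101.12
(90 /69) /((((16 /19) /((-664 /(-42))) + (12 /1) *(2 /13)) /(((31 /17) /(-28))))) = -635531 /14210504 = -0.04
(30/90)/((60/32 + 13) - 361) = -8/8307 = -0.00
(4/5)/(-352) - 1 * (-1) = 1.00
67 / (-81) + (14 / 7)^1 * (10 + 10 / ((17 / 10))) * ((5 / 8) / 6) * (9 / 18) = 9113 / 11016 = 0.83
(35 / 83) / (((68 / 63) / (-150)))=-165375 / 2822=-58.60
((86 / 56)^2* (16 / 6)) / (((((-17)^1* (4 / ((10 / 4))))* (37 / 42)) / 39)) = -360555 / 35224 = -10.24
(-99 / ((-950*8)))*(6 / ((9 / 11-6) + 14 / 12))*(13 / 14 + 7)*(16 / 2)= -1087911 / 881125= -1.23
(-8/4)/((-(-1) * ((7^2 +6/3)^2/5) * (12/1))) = -0.00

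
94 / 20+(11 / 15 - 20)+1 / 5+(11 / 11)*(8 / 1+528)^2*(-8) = -68951471 / 30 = -2298382.37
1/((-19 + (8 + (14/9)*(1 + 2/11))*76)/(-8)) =-792/72143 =-0.01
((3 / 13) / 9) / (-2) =-1 / 78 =-0.01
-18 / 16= -9 / 8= -1.12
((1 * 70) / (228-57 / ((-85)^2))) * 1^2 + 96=96.31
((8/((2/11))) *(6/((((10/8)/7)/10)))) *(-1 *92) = -1360128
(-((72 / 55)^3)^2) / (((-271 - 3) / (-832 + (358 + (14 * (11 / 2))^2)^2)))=2753231704400461824 / 3792247765625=726015.78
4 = 4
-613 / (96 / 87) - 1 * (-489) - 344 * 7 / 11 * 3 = -254587 / 352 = -723.26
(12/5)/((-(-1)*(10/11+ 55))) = 44/1025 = 0.04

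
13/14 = 0.93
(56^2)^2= 9834496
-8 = -8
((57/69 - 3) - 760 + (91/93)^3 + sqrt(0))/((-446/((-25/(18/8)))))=-704152303850/37129923477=-18.96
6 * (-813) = -4878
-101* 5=-505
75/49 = 1.53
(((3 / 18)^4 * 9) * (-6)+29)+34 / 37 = 26531 / 888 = 29.88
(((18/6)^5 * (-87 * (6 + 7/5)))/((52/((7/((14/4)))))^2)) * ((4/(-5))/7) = 782217/29575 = 26.45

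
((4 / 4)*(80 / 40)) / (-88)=-0.02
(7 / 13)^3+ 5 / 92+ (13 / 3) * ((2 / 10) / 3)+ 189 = 1723606577 / 9095580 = 189.50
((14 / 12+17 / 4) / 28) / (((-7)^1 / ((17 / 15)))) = -221 / 7056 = -0.03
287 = 287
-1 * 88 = -88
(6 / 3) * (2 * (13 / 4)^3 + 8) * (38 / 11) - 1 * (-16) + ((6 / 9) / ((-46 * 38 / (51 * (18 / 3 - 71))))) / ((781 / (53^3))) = 2147797745 / 2730376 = 786.63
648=648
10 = 10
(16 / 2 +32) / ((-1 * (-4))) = 10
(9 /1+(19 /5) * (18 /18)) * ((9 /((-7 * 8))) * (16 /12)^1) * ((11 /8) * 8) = -1056 /35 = -30.17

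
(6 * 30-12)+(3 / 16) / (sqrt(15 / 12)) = 3 * sqrt(5) / 40+168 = 168.17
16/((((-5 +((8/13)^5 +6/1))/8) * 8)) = 5940688/404061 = 14.70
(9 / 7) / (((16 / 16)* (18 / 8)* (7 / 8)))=32 / 49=0.65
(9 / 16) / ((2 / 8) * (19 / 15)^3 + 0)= 30375 / 27436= 1.11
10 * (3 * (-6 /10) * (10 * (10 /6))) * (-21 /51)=123.53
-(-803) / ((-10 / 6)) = -2409 / 5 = -481.80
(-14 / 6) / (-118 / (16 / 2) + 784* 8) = -28 / 75087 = -0.00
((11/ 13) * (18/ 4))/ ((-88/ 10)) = -0.43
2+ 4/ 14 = 16/ 7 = 2.29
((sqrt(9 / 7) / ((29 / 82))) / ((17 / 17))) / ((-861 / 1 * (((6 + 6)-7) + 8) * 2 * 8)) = -sqrt(7) / 147784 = -0.00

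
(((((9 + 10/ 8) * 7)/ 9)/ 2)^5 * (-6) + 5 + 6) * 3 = -1943647821215/ 107495424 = -18081.21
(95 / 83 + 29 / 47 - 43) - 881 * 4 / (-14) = 5747465 / 27307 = 210.48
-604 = -604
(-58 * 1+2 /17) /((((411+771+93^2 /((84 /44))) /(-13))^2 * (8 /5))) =-1697605 /9060774291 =-0.00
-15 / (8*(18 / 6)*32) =-5 / 256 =-0.02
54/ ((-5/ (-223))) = 12042/ 5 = 2408.40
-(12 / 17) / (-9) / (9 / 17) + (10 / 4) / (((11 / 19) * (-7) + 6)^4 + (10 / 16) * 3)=138165752 / 457598781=0.30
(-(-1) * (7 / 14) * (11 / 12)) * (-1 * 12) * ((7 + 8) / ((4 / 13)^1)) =-2145 / 8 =-268.12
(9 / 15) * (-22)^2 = 1452 / 5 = 290.40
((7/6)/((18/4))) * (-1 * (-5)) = 35/27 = 1.30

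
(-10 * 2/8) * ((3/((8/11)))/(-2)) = 165/32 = 5.16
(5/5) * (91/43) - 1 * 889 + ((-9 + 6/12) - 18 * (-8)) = -64619/86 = -751.38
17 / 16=1.06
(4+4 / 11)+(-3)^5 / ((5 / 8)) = -21144 / 55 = -384.44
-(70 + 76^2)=-5846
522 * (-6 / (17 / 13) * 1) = -2395.06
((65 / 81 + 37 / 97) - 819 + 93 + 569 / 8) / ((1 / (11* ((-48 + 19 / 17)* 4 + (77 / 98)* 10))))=3221207843579 / 2493288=1291951.77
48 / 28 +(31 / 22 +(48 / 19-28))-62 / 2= -156103 / 2926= -53.35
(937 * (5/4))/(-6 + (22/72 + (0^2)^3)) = -8433/41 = -205.68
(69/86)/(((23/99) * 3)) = 99/86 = 1.15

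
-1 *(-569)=569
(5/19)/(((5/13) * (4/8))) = 26/19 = 1.37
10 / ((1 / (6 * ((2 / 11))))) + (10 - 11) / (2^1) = 229 / 22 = 10.41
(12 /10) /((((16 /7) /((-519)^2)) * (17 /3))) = 16969743 /680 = 24955.50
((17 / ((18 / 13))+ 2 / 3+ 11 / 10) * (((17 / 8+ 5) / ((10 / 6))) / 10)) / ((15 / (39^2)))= 761007 / 1250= 608.81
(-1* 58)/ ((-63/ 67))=3886/ 63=61.68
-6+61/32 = -131/32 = -4.09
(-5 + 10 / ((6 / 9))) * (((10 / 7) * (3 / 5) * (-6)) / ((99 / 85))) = -3400 / 77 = -44.16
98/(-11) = -98/11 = -8.91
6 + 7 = 13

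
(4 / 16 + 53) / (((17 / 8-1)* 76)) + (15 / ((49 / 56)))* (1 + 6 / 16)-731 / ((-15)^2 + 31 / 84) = 316500425 / 15106938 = 20.95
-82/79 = -1.04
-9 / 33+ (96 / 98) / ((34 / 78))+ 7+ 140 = 1365054 / 9163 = 148.97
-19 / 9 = -2.11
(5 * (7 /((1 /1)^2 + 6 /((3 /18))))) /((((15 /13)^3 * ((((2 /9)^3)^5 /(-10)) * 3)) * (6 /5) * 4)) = -13030451524623897 /4849664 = -2686877178.42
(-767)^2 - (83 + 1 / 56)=32939535 / 56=588205.98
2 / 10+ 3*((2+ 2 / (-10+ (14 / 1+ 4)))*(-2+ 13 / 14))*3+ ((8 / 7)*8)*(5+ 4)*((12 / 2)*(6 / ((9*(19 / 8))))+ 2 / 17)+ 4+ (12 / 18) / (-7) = 35454869 / 271320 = 130.68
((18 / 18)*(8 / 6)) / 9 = 4 / 27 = 0.15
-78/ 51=-1.53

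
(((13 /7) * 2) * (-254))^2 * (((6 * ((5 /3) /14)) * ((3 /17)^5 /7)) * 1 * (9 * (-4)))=-1907624571840 /3409076657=-559.57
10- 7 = 3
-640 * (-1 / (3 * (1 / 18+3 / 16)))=6144 / 7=877.71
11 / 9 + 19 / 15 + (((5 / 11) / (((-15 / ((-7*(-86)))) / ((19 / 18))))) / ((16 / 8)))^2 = 167925653 / 1764180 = 95.19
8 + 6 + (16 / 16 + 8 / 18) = 139 / 9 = 15.44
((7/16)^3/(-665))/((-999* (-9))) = -49/3498577920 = -0.00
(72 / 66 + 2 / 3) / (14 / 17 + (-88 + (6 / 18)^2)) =-2958 / 146531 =-0.02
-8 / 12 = -2 / 3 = -0.67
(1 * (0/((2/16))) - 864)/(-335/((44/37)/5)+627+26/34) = 215424/194669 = 1.11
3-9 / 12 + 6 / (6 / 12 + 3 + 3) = 165 / 52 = 3.17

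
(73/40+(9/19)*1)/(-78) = -1747/59280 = -0.03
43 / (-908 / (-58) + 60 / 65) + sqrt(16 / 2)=5.42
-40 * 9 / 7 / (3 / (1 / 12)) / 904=-5 / 3164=-0.00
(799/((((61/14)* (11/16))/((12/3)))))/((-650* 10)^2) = 0.00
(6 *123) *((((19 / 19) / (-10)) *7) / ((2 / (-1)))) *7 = 18081 / 10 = 1808.10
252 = 252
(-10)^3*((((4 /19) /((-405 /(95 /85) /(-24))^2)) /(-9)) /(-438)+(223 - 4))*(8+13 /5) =-963966576502568 /415252251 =-2321400.00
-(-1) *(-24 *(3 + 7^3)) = -8304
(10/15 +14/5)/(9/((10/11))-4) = 104/177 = 0.59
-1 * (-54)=54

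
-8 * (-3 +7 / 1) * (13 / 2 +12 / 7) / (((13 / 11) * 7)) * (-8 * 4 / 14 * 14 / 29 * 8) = 5181440 / 18473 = 280.49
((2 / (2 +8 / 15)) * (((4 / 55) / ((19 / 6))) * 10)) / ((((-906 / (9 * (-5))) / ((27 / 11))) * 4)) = 36450 / 6595831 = 0.01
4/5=0.80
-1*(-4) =4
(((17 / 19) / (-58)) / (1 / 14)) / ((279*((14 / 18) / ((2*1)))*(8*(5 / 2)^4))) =-68 / 10675625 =-0.00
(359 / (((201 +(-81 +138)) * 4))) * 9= 1077 / 344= 3.13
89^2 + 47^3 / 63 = 602846 / 63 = 9568.98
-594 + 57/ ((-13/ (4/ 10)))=-38724/ 65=-595.75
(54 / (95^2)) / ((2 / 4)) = 108 / 9025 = 0.01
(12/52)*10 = 30/13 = 2.31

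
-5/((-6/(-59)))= -295/6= -49.17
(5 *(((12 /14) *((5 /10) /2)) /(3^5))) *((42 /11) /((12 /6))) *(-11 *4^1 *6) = -2.22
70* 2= 140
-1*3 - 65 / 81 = -308 / 81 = -3.80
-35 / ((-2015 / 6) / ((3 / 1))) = 126 / 403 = 0.31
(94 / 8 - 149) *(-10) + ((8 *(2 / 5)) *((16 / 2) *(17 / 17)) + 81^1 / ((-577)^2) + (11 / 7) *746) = 59902921853 / 23305030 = 2570.39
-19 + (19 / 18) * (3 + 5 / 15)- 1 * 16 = -850 / 27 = -31.48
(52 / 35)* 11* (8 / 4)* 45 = 10296 / 7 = 1470.86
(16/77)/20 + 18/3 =2314/385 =6.01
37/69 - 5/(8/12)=-961/138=-6.96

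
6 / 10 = 3 / 5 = 0.60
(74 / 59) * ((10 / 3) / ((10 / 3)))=74 / 59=1.25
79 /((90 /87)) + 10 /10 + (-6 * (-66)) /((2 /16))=97361 /30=3245.37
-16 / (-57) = 16 / 57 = 0.28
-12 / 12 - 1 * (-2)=1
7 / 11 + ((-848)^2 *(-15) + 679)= -118644684 / 11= -10785880.36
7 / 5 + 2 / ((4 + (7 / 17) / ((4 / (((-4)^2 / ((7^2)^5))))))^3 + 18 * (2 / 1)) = 114609917199926539489571125429 / 80711209298904514212816608310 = 1.42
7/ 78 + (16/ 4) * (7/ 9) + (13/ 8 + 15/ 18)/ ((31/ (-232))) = -110239/ 7254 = -15.20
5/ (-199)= -5/ 199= -0.03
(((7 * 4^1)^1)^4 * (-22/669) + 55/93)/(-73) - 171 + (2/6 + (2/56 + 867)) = 973.25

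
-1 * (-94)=94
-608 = -608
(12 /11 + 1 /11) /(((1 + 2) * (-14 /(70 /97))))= -65 /3201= -0.02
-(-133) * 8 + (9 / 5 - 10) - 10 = 5229 / 5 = 1045.80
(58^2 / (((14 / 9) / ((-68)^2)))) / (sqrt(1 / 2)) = 69998112*sqrt(2) / 7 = 14141754.19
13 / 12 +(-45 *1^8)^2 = 24313 / 12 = 2026.08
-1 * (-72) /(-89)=-0.81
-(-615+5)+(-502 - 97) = 11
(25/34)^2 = 625/1156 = 0.54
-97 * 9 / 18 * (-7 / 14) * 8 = 194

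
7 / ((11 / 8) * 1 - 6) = -56 / 37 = -1.51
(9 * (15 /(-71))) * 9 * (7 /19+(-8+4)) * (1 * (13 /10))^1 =217971 /2698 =80.79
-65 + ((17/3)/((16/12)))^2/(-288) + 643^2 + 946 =1909232351/4608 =414329.94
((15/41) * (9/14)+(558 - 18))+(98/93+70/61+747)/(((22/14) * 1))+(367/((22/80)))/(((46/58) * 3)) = 39392134597/24964982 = 1577.90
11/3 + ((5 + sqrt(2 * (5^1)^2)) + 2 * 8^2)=5 * sqrt(2) + 410/3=143.74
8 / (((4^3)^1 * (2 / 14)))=7 / 8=0.88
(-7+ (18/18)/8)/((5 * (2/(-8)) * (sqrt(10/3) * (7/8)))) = 22 * sqrt(30)/35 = 3.44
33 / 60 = 11 / 20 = 0.55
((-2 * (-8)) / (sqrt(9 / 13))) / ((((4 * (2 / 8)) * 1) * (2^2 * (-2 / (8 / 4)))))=-4 * sqrt(13) / 3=-4.81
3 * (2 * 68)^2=55488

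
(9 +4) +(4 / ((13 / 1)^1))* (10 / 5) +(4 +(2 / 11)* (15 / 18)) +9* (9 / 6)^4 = 434693 / 6864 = 63.33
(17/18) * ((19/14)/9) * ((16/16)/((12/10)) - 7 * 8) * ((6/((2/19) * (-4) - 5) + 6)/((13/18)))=-213826/4017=-53.23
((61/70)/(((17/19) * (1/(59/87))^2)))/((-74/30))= -4034479/22217538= -0.18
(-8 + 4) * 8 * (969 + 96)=-34080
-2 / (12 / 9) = -3 / 2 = -1.50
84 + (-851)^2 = 724285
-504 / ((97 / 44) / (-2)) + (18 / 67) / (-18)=2971487 / 6499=457.22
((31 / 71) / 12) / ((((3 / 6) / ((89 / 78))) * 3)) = 2759 / 99684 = 0.03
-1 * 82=-82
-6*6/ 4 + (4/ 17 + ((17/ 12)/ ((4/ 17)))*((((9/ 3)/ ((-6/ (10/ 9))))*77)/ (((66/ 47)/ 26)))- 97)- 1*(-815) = -89438633/ 22032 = -4059.49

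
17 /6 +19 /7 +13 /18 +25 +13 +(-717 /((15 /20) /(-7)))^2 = 2821323221 /63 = 44782908.27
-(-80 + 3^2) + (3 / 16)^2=18185 / 256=71.04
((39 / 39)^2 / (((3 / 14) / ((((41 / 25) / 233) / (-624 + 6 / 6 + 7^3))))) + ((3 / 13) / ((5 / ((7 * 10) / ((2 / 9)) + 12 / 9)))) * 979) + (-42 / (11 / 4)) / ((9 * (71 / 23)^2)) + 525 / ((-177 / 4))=5443231526106577 / 381142448500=14281.36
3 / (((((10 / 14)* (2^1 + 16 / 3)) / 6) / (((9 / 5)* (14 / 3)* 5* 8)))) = 63504 / 55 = 1154.62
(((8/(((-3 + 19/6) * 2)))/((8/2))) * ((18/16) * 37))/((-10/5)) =-999/8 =-124.88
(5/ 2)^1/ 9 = 5/ 18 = 0.28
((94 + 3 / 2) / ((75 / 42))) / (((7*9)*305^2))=191 / 20930625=0.00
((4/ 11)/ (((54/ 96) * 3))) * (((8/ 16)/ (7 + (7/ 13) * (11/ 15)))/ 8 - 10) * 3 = -461050/ 71379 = -6.46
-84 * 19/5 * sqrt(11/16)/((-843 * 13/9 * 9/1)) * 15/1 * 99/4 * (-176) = -1738044 * sqrt(11)/3653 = -1578.00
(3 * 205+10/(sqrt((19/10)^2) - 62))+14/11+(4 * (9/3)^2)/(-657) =297308323/482603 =616.05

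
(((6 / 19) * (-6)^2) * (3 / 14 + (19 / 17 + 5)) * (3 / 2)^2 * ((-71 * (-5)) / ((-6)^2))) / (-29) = -55.07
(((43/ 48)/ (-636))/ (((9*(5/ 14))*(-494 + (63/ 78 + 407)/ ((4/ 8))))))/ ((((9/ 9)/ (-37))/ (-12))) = -3913/ 6468120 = -0.00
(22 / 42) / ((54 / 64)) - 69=-38771 / 567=-68.38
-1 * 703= -703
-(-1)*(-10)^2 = 100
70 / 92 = 35 / 46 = 0.76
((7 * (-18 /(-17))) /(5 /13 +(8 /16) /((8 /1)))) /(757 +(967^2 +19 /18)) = 157248 /8877445169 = 0.00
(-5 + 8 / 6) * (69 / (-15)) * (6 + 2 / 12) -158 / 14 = 58417 / 630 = 92.73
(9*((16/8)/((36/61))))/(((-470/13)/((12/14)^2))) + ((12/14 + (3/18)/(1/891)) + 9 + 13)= 3932081/23030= 170.74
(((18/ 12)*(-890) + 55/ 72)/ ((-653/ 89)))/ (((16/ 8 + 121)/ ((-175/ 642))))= -1496212375/ 3712665456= -0.40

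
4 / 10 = 2 / 5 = 0.40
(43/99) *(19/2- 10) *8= -172/99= -1.74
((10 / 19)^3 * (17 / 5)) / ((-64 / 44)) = -4675 / 13718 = -0.34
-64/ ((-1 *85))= 64/ 85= 0.75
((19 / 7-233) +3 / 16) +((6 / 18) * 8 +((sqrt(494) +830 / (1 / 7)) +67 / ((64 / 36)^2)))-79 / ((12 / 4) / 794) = -27426379 / 1792 +sqrt(494) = -15282.67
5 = 5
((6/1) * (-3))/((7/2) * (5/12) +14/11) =-4752/721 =-6.59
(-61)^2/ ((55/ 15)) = 11163/ 11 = 1014.82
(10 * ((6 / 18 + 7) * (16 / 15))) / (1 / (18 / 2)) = 704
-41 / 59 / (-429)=41 / 25311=0.00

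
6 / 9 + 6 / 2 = 11 / 3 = 3.67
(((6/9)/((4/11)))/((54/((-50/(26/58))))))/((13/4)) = -15950/13689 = -1.17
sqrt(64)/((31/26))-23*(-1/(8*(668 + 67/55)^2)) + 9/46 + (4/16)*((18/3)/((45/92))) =385294447190807/38637619701480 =9.97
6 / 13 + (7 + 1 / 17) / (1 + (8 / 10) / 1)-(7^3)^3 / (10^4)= -26725381441 / 6630000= -4030.98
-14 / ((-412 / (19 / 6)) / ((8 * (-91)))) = -24206 / 309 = -78.34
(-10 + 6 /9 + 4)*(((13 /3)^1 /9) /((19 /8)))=-1664 /1539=-1.08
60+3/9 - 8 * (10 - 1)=-35/3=-11.67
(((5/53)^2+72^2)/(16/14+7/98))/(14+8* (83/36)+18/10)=9173985030/73587373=124.67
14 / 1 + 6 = 20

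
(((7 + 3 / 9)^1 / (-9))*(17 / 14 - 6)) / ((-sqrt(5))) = -737*sqrt(5) / 945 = -1.74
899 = 899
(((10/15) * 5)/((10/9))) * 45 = 135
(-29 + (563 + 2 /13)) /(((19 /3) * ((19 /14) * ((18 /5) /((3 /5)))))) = 48608 /4693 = 10.36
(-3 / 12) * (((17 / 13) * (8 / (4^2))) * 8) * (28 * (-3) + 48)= 612 / 13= 47.08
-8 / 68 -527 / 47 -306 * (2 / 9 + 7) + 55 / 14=-24803857 / 11186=-2217.40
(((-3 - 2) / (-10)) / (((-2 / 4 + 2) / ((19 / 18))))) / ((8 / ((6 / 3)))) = 19 / 216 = 0.09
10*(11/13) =110/13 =8.46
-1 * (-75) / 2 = 75 / 2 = 37.50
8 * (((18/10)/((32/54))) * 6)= 729/5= 145.80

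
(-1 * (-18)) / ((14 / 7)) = 9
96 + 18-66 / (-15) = 592 / 5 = 118.40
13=13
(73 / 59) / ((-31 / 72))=-5256 / 1829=-2.87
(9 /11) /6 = 3 /22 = 0.14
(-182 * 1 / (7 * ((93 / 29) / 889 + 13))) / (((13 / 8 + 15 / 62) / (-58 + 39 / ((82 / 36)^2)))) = 7053554963728 / 130461483769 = 54.07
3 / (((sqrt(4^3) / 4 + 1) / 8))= 8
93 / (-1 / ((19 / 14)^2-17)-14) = -276303 / 41398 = -6.67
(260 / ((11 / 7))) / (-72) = -455 / 198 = -2.30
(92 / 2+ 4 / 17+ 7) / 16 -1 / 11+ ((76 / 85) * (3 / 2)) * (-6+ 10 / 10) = -10381 / 2992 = -3.47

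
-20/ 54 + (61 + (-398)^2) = 4278545/ 27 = 158464.63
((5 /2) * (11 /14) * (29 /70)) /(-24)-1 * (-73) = 686465 /9408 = 72.97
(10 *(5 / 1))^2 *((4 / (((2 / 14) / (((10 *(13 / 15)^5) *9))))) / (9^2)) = 83169632 / 2187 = 38029.10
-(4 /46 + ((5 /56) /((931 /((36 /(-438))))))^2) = -0.09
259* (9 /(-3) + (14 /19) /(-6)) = -46102 /57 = -808.81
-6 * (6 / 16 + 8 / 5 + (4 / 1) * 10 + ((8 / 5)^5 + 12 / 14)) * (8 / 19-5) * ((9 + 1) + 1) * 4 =26788247343 / 415625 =64452.93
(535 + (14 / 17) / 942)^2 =18350531197504 / 64112049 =286225.94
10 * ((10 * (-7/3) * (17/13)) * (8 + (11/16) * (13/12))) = -4995025/1872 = -2668.28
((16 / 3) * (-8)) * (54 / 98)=-23.51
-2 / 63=-0.03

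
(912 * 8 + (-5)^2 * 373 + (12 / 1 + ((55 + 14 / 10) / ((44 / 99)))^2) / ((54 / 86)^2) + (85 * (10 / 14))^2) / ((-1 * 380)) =-72849491587 / 452466000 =-161.01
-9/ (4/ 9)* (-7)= 567/ 4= 141.75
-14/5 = -2.80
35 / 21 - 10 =-25 / 3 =-8.33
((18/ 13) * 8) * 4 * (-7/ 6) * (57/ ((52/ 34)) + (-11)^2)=-1382640/ 169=-8181.30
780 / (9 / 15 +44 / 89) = 347100 / 487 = 712.73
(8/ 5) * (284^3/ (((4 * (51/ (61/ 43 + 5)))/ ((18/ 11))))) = 75865678848/ 40205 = 1886971.24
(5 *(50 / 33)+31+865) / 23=29818 / 759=39.29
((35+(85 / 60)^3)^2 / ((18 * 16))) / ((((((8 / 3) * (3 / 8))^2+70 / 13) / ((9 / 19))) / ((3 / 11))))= 55591177837 / 552510554112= 0.10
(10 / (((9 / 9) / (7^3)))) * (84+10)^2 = 30307480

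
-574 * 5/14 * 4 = -820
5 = 5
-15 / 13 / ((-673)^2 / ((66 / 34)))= -495 / 100097309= -0.00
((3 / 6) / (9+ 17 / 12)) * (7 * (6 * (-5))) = -252 / 25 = -10.08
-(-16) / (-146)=-8 / 73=-0.11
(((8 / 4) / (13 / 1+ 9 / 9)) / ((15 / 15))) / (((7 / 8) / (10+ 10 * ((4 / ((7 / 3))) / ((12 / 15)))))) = 1760 / 343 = 5.13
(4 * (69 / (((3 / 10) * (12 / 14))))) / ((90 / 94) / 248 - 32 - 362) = -37532320 / 13777257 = -2.72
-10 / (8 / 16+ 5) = -20 / 11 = -1.82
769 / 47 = 16.36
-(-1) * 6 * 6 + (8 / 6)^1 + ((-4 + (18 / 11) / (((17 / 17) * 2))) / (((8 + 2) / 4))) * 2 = 1148 / 33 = 34.79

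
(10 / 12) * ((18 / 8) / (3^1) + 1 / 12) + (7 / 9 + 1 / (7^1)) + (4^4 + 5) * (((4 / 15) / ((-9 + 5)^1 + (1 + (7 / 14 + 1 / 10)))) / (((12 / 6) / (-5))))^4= 258743 / 81648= 3.17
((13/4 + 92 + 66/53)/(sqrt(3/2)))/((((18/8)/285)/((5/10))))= 215935 *sqrt(6)/106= 4989.91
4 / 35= 0.11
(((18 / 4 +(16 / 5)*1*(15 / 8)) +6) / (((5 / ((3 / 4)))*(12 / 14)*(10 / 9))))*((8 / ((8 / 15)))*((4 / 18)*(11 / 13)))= 7.33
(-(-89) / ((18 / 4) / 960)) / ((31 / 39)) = 740480 / 31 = 23886.45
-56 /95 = -0.59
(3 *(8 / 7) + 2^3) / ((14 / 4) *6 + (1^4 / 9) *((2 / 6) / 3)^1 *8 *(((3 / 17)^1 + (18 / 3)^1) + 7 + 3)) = 110160 / 217819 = 0.51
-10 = -10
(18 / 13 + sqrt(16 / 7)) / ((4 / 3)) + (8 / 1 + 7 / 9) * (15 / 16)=3 * sqrt(7) / 7 + 5783 / 624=10.40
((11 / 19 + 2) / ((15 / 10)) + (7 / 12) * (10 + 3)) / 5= 707 / 380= 1.86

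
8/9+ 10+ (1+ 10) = 21.89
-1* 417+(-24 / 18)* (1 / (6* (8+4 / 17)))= -262727 / 630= -417.03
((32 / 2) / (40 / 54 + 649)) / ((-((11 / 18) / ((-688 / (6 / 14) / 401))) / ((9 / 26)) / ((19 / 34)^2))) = 5069687616 / 290724823961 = 0.02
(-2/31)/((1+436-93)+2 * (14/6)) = -3/16213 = -0.00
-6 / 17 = -0.35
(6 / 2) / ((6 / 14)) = 7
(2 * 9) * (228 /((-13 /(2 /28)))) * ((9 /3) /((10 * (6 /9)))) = -4617 /455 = -10.15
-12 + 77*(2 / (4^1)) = 53 / 2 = 26.50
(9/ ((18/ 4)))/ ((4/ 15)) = 15/ 2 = 7.50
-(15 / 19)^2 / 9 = -25 / 361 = -0.07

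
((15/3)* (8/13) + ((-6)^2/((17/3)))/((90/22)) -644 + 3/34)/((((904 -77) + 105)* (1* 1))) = -1412813/2059720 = -0.69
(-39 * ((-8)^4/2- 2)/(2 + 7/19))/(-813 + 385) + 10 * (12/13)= 1223351/13910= 87.95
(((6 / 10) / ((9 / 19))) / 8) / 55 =19 / 6600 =0.00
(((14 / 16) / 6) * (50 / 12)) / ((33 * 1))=175 / 9504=0.02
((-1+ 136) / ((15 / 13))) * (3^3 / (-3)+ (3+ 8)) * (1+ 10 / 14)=2808 / 7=401.14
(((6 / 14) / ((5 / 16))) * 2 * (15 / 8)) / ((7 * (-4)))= -0.18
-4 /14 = -0.29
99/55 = 9/5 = 1.80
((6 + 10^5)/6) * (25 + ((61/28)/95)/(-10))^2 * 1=22108520117671163/2122680000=10415380.61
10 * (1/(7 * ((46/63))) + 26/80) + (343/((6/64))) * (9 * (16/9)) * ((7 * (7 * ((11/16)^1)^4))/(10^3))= 5705623601/8832000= 646.02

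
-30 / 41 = -0.73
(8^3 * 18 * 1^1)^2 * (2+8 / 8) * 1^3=254803968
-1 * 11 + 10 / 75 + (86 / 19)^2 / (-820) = -483622 / 44403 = -10.89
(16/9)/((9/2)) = 32/81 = 0.40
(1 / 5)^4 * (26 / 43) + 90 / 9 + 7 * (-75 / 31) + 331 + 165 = 489.07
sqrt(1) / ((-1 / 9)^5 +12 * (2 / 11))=649539 / 1417165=0.46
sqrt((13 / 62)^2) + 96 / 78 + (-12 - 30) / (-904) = 1.49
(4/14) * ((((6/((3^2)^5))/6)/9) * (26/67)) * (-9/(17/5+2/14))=-65/122644773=-0.00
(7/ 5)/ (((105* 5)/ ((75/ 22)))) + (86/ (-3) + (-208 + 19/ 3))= -76007/ 330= -230.32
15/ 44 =0.34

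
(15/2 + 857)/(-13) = -66.50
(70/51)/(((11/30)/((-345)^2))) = 83317500/187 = 445548.13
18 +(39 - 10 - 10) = 37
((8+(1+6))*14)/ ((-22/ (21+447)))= -49140/ 11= -4467.27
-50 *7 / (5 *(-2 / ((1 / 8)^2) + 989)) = -10 / 123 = -0.08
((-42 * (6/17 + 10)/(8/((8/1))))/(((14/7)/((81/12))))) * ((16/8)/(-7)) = 7128/17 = 419.29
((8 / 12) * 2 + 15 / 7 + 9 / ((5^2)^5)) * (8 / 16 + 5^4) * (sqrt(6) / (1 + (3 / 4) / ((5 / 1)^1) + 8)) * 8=1585469170336 * sqrt(6) / 833984375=4656.67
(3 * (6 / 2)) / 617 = 9 / 617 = 0.01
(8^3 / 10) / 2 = 128 / 5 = 25.60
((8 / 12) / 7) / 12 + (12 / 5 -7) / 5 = -2873 / 3150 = -0.91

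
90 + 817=907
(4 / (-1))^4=256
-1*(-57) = 57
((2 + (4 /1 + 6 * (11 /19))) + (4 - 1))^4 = 3154956561 /130321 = 24209.12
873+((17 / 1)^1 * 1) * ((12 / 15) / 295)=1287743 / 1475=873.05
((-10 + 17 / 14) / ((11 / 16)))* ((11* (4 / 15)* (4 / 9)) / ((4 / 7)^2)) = -2296 / 45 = -51.02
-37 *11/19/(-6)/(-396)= -37/4104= -0.01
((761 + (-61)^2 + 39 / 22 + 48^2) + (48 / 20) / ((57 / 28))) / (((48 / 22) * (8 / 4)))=14188909 / 9120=1555.80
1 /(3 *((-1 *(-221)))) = 1 /663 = 0.00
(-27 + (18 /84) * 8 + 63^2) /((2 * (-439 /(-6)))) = 82818 /3073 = 26.95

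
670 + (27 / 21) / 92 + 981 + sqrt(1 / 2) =sqrt(2) / 2 + 1063253 / 644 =1651.72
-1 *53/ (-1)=53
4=4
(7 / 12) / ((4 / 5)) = 35 / 48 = 0.73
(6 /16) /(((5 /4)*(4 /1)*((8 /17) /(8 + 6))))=357 /160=2.23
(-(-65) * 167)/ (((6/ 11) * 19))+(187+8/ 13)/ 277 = 430255451/ 410514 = 1048.09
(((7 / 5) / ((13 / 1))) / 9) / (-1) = -7 / 585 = -0.01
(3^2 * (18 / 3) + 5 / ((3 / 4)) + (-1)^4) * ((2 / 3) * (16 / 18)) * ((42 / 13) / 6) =19.68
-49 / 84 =-7 / 12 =-0.58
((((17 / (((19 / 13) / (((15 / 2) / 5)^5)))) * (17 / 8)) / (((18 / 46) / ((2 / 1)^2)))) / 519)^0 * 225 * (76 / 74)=8550 / 37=231.08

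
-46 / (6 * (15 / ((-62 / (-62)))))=-23 / 45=-0.51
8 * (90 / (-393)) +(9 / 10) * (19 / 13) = -8799 / 17030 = -0.52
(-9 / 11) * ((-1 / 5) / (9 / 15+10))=9 / 583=0.02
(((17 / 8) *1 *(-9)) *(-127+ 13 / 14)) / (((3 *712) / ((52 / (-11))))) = -1170195 / 219296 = -5.34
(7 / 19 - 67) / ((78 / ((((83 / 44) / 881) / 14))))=-0.00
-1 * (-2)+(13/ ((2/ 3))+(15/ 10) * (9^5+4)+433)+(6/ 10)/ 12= 1780681/ 20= 89034.05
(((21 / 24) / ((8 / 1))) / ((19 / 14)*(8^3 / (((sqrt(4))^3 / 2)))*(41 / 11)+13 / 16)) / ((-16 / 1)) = -539 / 51116608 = -0.00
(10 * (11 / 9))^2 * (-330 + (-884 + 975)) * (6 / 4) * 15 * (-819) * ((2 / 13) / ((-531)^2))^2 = 202433000 / 1033526071773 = 0.00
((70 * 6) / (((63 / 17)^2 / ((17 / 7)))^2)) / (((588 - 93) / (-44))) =-386201104 / 330812181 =-1.17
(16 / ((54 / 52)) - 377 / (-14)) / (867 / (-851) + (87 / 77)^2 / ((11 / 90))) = 9760312177 / 2173146246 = 4.49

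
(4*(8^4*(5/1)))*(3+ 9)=983040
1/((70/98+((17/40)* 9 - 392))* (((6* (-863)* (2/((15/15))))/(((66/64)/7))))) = 55/1498016112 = 0.00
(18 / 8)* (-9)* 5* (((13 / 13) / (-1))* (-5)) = -2025 / 4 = -506.25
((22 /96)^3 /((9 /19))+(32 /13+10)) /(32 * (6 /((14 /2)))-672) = -1131003251 /58381959168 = -0.02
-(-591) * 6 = 3546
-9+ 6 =-3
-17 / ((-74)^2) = -17 / 5476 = -0.00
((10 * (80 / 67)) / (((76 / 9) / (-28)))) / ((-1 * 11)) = 50400 / 14003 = 3.60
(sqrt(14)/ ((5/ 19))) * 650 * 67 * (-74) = -12246260 * sqrt(14) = -45821309.19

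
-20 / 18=-10 / 9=-1.11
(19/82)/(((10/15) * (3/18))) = 171/82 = 2.09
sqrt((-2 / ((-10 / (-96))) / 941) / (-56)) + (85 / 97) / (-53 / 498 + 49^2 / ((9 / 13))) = 126990 / 502576303 + 2 *sqrt(98805) / 32935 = 0.02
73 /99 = 0.74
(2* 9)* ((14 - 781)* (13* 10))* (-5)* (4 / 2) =17947800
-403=-403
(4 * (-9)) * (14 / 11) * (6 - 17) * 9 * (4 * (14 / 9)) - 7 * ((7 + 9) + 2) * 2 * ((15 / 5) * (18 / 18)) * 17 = 15372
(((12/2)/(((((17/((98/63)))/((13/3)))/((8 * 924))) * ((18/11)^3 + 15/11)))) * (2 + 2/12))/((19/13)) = 4537.75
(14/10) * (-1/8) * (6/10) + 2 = 379/200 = 1.90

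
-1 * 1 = -1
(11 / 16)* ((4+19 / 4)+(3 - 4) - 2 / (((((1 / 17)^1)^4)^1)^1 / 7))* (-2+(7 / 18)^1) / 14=1492009255 / 16128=92510.49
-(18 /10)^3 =-729 /125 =-5.83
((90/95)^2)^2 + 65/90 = 3583741/2345778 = 1.53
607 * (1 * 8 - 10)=-1214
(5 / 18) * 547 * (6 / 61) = 2735 / 183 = 14.95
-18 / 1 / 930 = -3 / 155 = -0.02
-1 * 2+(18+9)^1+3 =28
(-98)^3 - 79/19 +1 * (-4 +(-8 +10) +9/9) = -17882746/19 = -941197.16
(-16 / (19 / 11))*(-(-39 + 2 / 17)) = -116336 / 323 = -360.17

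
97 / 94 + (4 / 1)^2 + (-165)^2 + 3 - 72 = 2554265 / 94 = 27173.03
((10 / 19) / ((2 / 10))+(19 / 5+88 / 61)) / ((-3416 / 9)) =-410679 / 19795720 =-0.02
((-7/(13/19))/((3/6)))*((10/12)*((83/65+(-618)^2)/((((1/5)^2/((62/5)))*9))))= -1023540645890/4563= -224313093.55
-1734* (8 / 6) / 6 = -1156 / 3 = -385.33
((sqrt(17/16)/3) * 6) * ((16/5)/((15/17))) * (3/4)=34 * sqrt(17)/25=5.61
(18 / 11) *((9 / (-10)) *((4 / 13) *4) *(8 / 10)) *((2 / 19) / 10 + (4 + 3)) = -3452544 / 339625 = -10.17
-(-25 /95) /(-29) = -5 /551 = -0.01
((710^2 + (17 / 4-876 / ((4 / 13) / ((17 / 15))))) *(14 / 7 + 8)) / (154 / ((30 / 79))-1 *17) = 150263295 / 11656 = 12891.50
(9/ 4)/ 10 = 9/ 40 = 0.22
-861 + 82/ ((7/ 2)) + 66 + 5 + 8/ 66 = -177050/ 231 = -766.45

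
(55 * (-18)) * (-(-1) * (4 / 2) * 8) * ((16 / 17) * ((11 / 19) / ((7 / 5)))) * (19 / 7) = -13939200 / 833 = -16733.73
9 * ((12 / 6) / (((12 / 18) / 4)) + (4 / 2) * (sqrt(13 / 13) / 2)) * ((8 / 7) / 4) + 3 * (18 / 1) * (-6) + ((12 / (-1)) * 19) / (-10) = -9372 / 35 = -267.77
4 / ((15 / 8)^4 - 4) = 16384 / 34241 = 0.48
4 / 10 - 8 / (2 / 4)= -15.60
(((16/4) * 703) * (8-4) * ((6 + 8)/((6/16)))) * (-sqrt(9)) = -1259776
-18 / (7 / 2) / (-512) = 0.01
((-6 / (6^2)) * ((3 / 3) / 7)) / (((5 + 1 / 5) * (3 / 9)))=-5 / 364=-0.01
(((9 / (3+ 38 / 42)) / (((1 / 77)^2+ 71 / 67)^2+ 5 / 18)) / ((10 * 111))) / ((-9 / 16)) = -79532208528696 / 30186343626837605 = -0.00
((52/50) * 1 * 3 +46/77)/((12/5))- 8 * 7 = -62891/1155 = -54.45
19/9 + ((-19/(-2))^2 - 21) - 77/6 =58.53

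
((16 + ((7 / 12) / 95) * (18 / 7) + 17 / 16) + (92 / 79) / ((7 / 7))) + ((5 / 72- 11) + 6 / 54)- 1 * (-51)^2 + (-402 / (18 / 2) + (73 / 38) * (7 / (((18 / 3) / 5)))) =-2839091561 / 1080720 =-2627.04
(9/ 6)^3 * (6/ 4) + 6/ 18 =259/ 48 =5.40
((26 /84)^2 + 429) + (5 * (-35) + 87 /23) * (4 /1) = -10377253 /40572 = -255.77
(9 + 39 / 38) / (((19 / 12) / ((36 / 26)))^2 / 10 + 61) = 88879680 / 541902211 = 0.16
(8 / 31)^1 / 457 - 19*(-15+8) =1884219 / 14167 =133.00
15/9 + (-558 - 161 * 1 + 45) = -2017/3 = -672.33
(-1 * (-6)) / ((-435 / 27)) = -54 / 145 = -0.37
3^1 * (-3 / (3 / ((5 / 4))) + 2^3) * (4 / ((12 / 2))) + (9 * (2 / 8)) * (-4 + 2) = 9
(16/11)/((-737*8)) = -2/8107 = -0.00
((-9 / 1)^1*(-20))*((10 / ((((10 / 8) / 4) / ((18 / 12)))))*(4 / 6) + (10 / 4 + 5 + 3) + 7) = 8910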